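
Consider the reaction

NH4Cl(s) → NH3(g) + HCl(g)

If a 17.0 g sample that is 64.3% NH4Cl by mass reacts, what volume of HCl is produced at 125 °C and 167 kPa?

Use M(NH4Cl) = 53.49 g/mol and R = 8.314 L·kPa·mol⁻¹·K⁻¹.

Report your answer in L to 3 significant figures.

mass of NH4Cl = 17.0 × 64.3/100 = 10.93 g
n(NH4Cl) = 10.93 / 53.49 = 0.2043 mol
n(HCl) = (1/1) × 0.2043 = 0.2043 mol
V = nRT/P = 0.2043 × 8.314 × 398.15 / 167 = 4.050 L

4.05 L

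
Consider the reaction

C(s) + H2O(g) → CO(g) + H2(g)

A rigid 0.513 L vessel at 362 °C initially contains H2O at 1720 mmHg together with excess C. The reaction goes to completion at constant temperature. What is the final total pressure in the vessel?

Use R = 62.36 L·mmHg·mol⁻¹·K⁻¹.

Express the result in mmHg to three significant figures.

3440 mmHg

Since T and V are fixed, P_final/P_initial = n_final/n_initial = 2/1.
P_final = (2/1) × 1720 = 3440 mmHg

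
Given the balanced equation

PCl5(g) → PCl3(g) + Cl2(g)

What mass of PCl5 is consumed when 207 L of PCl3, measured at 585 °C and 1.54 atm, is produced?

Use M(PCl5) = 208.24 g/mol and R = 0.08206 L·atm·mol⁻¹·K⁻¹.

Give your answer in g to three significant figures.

n(PCl3) = PV/RT = (1.54 × 207) / (0.08206 × 858.15) = 4.527 mol
n(PCl5) = (1/1) × 4.527 = 4.527 mol
m(PCl5) = 4.527 × 208.24 = 942.7 g

943 g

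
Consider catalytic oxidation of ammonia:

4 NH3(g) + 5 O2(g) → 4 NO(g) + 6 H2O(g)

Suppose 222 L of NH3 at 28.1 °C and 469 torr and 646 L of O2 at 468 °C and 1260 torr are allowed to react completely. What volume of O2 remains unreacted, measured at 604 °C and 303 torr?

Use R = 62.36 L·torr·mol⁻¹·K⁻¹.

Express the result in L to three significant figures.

1930 L

n(NH3) = PV/RT = (469 × 222) / (62.36 × 301.25) = 5.542 mol
n(O2) = PV/RT = (1260 × 646) / (62.36 × 741.15) = 17.61 mol
For 5.542 mol NH3, stoichiometry requires (5/4) × 5.542 = 6.928 mol O2; 17.61 mol is available, so NH3 is limiting.
n(O2) consumed = (5/4) × 5.542 = 6.928 mol; remaining = 17.61 − 6.928 = 10.68 mol
V(O2) = nRT/P = 10.68 × 62.36 × 877.15 / 303 = 1928 L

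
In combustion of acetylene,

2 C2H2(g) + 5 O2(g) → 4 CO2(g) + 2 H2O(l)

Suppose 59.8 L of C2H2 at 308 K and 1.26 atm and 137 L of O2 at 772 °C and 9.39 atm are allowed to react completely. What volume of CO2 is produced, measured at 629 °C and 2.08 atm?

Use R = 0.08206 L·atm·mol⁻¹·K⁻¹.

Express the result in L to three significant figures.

n(C2H2) = PV/RT = (1.26 × 59.8) / (0.08206 × 308) = 2.981 mol
n(O2) = PV/RT = (9.39 × 137) / (0.08206 × 1045.15) = 15.00 mol
For 2.981 mol C2H2, stoichiometry requires (5/2) × 2.981 = 7.452 mol O2; 15.00 mol is available, so C2H2 is limiting.
n(CO2) = (4/2) × 2.981 = 5.962 mol
V(CO2) = nRT/P = 5.962 × 0.08206 × 902.15 / 2.08 = 212.2 L

212 L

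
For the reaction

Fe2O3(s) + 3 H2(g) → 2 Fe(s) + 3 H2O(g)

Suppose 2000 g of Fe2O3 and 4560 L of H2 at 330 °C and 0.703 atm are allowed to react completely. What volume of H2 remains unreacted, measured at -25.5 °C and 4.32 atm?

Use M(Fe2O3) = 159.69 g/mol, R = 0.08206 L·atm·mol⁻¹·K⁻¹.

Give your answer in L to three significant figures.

n(Fe2O3) = 2000 / 159.69 = 12.52 mol
n(H2) = PV/RT = (0.703 × 4560) / (0.08206 × 603.15) = 64.77 mol
For 12.52 mol Fe2O3, stoichiometry requires (3/1) × 12.52 = 37.56 mol H2; 64.77 mol is available, so Fe2O3 is limiting.
n(H2) consumed = (3/1) × 12.52 = 37.56 mol; remaining = 64.77 − 37.56 = 27.21 mol
V(H2) = nRT/P = 27.21 × 0.08206 × 247.65 / 4.32 = 128.0 L

128 L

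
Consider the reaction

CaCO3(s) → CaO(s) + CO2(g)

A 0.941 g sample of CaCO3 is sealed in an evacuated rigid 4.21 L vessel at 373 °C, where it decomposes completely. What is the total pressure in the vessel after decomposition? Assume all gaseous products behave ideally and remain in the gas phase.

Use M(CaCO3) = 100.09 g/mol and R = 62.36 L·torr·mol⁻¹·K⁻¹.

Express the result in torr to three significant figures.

90.0 torr

n(CaCO3) = 0.941 / 100.09 = 0.009402 mol
n(gas produced) = (1/1) × 0.009402 = 0.009402 mol
P = nRT/V = 0.009402 × 62.36 × 646.15 / 4.21 = 89.99 torr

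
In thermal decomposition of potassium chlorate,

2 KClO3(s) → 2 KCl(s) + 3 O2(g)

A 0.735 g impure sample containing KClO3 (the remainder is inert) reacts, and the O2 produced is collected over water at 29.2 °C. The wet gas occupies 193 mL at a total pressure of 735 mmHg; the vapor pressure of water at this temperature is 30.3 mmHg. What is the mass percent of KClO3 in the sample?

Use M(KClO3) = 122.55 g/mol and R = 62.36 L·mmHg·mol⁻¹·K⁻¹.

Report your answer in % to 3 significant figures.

P(O2) = 735 − 30.3 = 704.7 mmHg
n(O2) = PV/RT = (704.7 × 0.1930) / (62.36 × 302.35) = 0.007213 mol
n(KClO3) = (2/3) × 0.007213 = 0.004809 mol
m(KClO3) = 0.004809 × 122.55 = 0.5893 g
%KClO3 = 0.5893 / 0.735 × 100 = 80.18%

80.2 %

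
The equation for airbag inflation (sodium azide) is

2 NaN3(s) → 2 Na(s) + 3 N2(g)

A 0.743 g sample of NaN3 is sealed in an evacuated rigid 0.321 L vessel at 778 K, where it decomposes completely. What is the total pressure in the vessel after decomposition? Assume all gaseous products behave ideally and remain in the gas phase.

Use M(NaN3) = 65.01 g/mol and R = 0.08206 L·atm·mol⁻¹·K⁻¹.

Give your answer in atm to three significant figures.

n(NaN3) = 0.743 / 65.01 = 0.01143 mol
n(gas produced) = (3/2) × 0.01143 = 0.01715 mol
P = nRT/V = 0.01715 × 0.08206 × 778 / 0.321 = 3.411 atm

3.41 atm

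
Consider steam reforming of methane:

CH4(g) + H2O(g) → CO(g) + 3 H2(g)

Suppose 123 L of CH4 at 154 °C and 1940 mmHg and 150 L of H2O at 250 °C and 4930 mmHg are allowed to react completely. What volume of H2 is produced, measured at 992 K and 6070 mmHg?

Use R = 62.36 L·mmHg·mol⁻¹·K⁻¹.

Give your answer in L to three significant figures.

274 L

n(CH4) = PV/RT = (1940 × 123) / (62.36 × 427.15) = 8.958 mol
n(H2O) = PV/RT = (4930 × 150) / (62.36 × 523.15) = 22.67 mol
For 8.958 mol CH4, stoichiometry requires (1/1) × 8.958 = 8.958 mol H2O; 22.67 mol is available, so CH4 is limiting.
n(H2) = (3/1) × 8.958 = 26.87 mol
V(H2) = nRT/P = 26.87 × 62.36 × 992 / 6070 = 273.8 L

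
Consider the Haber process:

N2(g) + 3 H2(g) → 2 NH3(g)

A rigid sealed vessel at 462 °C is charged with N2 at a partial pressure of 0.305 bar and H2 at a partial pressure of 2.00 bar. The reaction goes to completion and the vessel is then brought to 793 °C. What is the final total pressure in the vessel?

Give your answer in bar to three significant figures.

At constant V, partial pressures at 462 °C are proportional to moles, so apply stoichiometry directly to pressures.
P(H2) required for 0.305 bar of N2 = (3/1) × 0.305 = 0.9150 bar; available 2.00 bar, so N2 is limiting.
P(H2) remaining = 2.00 − (3/1) × 0.305 = 1.085 bar
P(gaseous products) = (2)/1 × 0.305 = 0.6100 bar
P_total at 462 °C = 1.085 + 0.6100 = 1.695 bar
Scaling to 793 °C: P = 1.695 × 1066.15/735.15 = 2.458 bar

2.46 bar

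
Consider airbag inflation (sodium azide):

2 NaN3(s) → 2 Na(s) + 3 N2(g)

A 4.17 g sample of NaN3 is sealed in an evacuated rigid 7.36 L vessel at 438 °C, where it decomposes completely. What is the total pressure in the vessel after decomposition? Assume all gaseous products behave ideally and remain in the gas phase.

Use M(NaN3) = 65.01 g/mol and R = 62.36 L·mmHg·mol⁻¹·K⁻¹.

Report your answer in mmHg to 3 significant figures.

n(NaN3) = 4.17 / 65.01 = 0.06414 mol
n(gas produced) = (3/2) × 0.06414 = 0.09621 mol
P = nRT/V = 0.09621 × 62.36 × 711.15 / 7.36 = 579.7 mmHg

580 mmHg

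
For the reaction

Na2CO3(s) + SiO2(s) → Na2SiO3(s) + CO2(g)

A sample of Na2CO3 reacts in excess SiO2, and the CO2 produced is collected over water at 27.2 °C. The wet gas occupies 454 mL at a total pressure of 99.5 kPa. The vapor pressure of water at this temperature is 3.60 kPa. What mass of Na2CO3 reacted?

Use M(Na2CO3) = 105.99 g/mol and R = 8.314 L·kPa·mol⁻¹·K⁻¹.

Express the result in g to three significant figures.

1.85 g

P(CO2) = 99.5 − 3.60 = 95.90 kPa
n(CO2) = PV/RT = (95.90 × 0.4540) / (8.314 × 300.35) = 0.01744 mol
n(Na2CO3) = (1/1) × 0.01744 = 0.01744 mol
m(Na2CO3) = 0.01744 × 105.99 = 1.848 g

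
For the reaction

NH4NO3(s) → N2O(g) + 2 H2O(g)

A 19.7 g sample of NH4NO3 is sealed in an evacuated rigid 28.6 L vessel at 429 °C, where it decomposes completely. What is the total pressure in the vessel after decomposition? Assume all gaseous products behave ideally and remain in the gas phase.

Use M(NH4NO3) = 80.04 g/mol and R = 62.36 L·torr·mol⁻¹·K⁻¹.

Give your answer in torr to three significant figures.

n(NH4NO3) = 19.7 / 80.04 = 0.2461 mol
n(gas produced) = (3/1) × 0.2461 = 0.7383 mol
P = nRT/V = 0.7383 × 62.36 × 702.15 / 28.6 = 1130 torr

1130 torr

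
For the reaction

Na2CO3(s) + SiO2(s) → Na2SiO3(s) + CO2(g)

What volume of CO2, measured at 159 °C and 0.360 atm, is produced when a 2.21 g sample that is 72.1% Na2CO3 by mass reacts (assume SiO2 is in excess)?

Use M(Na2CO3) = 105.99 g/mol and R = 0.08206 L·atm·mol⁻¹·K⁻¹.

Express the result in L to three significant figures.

1.48 L

mass of Na2CO3 = 2.21 × 72.1/100 = 1.593 g
n(Na2CO3) = 1.593 / 105.99 = 0.01503 mol
n(CO2) = (1/1) × 0.01503 = 0.01503 mol
V = nRT/P = 0.01503 × 0.08206 × 432.15 / 0.360 = 1.481 L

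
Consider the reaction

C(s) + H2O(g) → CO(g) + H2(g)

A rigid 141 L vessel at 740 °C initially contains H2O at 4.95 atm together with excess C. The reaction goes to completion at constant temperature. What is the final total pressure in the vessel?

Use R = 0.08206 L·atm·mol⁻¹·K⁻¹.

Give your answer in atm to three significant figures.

9.90 atm

Rigid vessel, constant T ⇒ P scales with total gas moles (1 → 2).
P_final = (2/1) × 4.95 = 9.900 atm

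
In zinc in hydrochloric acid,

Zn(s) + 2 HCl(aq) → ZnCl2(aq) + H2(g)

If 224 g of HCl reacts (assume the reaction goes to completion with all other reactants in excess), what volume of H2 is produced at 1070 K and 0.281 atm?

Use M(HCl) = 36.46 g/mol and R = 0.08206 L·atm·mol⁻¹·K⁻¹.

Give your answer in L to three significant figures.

n(HCl) = 224.0 / 36.46 = 6.144 mol
n(H2) = (1/2) × 6.144 = 3.072 mol
V = nRT/P = 3.072 × 0.08206 × 1070 / 0.281 = 959.9 L

960 L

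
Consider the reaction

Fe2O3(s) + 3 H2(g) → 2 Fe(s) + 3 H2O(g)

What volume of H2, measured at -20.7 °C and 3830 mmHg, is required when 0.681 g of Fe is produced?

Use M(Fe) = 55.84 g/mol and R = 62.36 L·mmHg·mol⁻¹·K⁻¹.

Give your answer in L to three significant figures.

n(Fe) = 0.6810 / 55.84 = 0.01220 mol
n(H2) = (3/2) × 0.01220 = 0.01830 mol
V = nRT/P = 0.01830 × 62.36 × 252.45 / 3830 = 0.07522 L

0.0752 L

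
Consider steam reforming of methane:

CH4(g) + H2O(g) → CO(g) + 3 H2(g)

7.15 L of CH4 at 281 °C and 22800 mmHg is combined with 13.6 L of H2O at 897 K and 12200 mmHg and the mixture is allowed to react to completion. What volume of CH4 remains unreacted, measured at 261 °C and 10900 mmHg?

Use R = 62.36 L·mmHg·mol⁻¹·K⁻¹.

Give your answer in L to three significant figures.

n(CH4) = PV/RT = (22800 × 7.15) / (62.36 × 554.15) = 4.717 mol
n(H2O) = PV/RT = (12200 × 13.6) / (62.36 × 897) = 2.966 mol
For 4.717 mol CH4, stoichiometry requires (1/1) × 4.717 = 4.717 mol H2O; 2.966 mol is available, so H2O is limiting.
n(CH4) consumed = (1/1) × 2.966 = 2.966 mol; remaining = 4.717 − 2.966 = 1.751 mol
V(CH4) = nRT/P = 1.751 × 62.36 × 534.15 / 10900 = 5.351 L

5.35 L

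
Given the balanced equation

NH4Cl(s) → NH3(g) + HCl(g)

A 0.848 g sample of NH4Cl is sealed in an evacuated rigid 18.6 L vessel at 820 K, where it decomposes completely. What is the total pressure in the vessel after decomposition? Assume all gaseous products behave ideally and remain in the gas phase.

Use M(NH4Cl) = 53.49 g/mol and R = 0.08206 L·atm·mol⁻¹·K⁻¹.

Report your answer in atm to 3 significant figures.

0.115 atm

n(NH4Cl) = 0.848 / 53.49 = 0.01585 mol
n(gas produced) = (2/1) × 0.01585 = 0.03170 mol
P = nRT/V = 0.03170 × 0.08206 × 820 / 18.6 = 0.1147 atm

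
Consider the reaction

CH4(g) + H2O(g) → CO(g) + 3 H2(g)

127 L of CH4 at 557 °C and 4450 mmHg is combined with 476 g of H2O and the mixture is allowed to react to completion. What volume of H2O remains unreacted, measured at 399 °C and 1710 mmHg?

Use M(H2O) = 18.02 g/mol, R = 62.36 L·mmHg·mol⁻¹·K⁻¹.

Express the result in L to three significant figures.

380 L

n(CH4) = PV/RT = (4450 × 127) / (62.36 × 830.15) = 10.92 mol
n(H2O) = 476 / 18.02 = 26.42 mol
For 10.92 mol CH4, stoichiometry requires (1/1) × 10.92 = 10.92 mol H2O; 26.42 mol is available, so CH4 is limiting.
n(H2O) consumed = (1/1) × 10.92 = 10.92 mol; remaining = 26.42 − 10.92 = 15.50 mol
V(H2O) = nRT/P = 15.50 × 62.36 × 672.15 / 1710 = 379.9 L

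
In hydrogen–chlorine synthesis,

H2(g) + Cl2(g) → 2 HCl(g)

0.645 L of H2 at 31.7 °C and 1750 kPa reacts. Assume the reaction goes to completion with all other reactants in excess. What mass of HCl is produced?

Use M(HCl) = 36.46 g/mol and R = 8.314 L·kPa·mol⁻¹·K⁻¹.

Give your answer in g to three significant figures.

32.5 g

n(H2) = PV/RT = (1750 × 0.645) / (8.314 × 304.85) = 0.4454 mol
n(HCl) = (2/1) × 0.4454 = 0.8908 mol
m(HCl) = 0.8908 × 36.46 = 32.48 g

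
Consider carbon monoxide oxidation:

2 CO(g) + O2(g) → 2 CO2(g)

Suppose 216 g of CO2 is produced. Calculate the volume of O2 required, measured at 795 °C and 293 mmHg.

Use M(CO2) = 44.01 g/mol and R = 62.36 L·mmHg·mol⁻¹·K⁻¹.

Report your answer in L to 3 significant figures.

n(CO2) = 216.0 / 44.01 = 4.908 mol
n(O2) = (1/2) × 4.908 = 2.454 mol
V = nRT/P = 2.454 × 62.36 × 1068.15 / 293 = 557.9 L

558 L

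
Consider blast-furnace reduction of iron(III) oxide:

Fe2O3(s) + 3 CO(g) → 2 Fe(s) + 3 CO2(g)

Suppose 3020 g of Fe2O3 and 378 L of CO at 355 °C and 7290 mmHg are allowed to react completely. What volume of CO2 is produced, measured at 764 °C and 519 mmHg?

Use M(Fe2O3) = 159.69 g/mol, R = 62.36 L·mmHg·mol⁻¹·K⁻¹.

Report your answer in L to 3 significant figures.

7070 L

n(Fe2O3) = 3020 / 159.69 = 18.91 mol
n(CO) = PV/RT = (7290 × 378) / (62.36 × 628.15) = 70.35 mol
For 18.91 mol Fe2O3, stoichiometry requires (3/1) × 18.91 = 56.73 mol CO; 70.35 mol is available, so Fe2O3 is limiting.
n(CO2) = (3/1) × 18.91 = 56.73 mol
V(CO2) = nRT/P = 56.73 × 62.36 × 1037.15 / 519 = 7070 L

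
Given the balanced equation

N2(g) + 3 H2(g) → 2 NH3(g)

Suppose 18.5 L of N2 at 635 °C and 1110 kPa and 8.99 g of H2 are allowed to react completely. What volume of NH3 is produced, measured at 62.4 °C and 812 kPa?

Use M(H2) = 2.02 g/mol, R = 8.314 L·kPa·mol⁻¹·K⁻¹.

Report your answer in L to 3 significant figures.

10.2 L

n(N2) = PV/RT = (1110 × 18.5) / (8.314 × 908.15) = 2.720 mol
n(H2) = 8.99 / 2.02 = 4.450 mol
For 2.720 mol N2, stoichiometry requires (3/1) × 2.720 = 8.160 mol H2; 4.450 mol is available, so H2 is limiting.
n(NH3) = (2/3) × 4.450 = 2.967 mol
V(NH3) = nRT/P = 2.967 × 8.314 × 335.55 / 812 = 10.19 L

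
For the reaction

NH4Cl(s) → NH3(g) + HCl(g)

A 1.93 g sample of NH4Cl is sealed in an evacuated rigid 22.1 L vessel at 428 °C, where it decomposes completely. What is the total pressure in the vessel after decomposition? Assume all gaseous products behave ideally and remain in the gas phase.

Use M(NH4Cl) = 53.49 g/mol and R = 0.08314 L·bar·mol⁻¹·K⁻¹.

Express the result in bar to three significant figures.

0.190 bar

n(NH4Cl) = 1.93 / 53.49 = 0.03608 mol
n(gas produced) = (2/1) × 0.03608 = 0.07216 mol
P = nRT/V = 0.07216 × 0.08314 × 701.15 / 22.1 = 0.1903 bar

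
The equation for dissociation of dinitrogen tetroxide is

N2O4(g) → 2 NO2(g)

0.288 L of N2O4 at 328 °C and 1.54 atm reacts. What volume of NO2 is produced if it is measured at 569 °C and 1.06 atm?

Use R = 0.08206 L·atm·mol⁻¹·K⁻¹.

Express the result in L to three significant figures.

1.17 L

n(N2O4) = PV/RT = (1.54 × 0.288) / (0.08206 × 601.15) = 0.008991 mol
n(NO2) = (2/1) × 0.008991 = 0.01798 mol
V = nRT/P = 0.01798 × 0.08206 × 842.15 / 1.06 = 1.172 L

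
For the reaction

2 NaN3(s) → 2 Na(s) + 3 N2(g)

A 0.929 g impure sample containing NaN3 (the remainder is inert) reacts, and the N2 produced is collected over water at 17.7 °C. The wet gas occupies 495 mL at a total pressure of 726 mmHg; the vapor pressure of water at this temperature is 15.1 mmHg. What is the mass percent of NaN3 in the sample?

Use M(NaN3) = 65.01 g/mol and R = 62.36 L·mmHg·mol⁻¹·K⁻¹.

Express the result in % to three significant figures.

P(N2) = 726 − 15.1 = 710.9 mmHg
n(N2) = PV/RT = (710.9 × 0.4950) / (62.36 × 290.85) = 0.01940 mol
n(NaN3) = (2/3) × 0.01940 = 0.01293 mol
m(NaN3) = 0.01293 × 65.01 = 0.8406 g
%NaN3 = 0.8406 / 0.929 × 100 = 90.48%

90.5 %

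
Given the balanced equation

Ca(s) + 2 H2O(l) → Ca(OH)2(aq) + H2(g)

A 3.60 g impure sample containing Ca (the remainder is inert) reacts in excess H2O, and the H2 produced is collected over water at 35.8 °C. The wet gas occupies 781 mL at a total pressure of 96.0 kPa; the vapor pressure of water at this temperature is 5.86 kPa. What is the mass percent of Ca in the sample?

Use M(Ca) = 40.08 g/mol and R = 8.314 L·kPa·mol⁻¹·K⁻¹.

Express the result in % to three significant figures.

30.5 %

P(H2) = 96.0 − 5.86 = 90.14 kPa
n(H2) = PV/RT = (90.14 × 0.7810) / (8.314 × 308.95) = 0.02741 mol
n(Ca) = (1/1) × 0.02741 = 0.02741 mol
m(Ca) = 0.02741 × 40.08 = 1.099 g
%Ca = 1.099 / 3.60 × 100 = 30.53%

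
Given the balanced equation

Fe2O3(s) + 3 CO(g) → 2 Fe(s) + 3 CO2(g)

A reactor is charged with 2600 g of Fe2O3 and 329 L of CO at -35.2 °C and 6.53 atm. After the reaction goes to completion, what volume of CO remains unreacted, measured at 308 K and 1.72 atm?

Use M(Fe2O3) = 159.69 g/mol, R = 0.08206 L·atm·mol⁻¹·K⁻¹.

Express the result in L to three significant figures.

n(Fe2O3) = 2600 / 159.69 = 16.28 mol
n(CO) = PV/RT = (6.53 × 329) / (0.08206 × 237.95) = 110.0 mol
For 16.28 mol Fe2O3, stoichiometry requires (3/1) × 16.28 = 48.84 mol CO; 110.0 mol is available, so Fe2O3 is limiting.
n(CO) consumed = (3/1) × 16.28 = 48.84 mol; remaining = 110.0 − 48.84 = 61.16 mol
V(CO) = nRT/P = 61.16 × 0.08206 × 308 / 1.72 = 898.7 L

899 L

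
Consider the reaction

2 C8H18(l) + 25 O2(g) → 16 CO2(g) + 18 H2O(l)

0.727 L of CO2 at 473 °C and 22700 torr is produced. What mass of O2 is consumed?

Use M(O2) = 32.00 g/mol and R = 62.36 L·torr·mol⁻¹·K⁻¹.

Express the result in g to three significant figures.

17.7 g

n(CO2) = PV/RT = (22700 × 0.727) / (62.36 × 746.15) = 0.3547 mol
n(O2) = (25/16) × 0.3547 = 0.5542 mol
m(O2) = 0.5542 × 32.00 = 17.73 g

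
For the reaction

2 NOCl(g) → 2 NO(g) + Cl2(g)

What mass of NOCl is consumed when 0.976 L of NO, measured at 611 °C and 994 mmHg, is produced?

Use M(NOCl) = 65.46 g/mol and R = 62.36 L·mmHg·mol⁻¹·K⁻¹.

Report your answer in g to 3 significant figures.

1.15 g

n(NO) = PV/RT = (994 × 0.976) / (62.36 × 884.15) = 0.01760 mol
n(NOCl) = (2/2) × 0.01760 = 0.01760 mol
m(NOCl) = 0.01760 × 65.46 = 1.152 g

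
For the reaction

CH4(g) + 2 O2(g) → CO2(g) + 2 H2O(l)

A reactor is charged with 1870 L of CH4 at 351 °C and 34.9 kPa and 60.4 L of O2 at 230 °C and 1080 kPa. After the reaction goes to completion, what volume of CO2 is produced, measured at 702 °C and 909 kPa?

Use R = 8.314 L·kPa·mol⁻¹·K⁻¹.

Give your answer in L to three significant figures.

69.5 L

n(CH4) = PV/RT = (34.9 × 1870) / (8.314 × 624.15) = 12.58 mol
n(O2) = PV/RT = (1080 × 60.4) / (8.314 × 503.15) = 15.59 mol
For 12.58 mol CH4, stoichiometry requires (2/1) × 12.58 = 25.16 mol O2; 15.59 mol is available, so O2 is limiting.
n(CO2) = (1/2) × 15.59 = 7.795 mol
V(CO2) = nRT/P = 7.795 × 8.314 × 975.15 / 909 = 69.52 L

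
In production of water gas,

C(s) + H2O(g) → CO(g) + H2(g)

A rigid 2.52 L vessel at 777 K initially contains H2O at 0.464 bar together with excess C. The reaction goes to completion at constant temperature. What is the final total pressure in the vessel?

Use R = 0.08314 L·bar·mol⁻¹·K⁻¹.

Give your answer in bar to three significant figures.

At constant T and V, P ∝ n(gas): 1 mol gas → 2 mol gas.
P_final = (2/1) × 0.464 = 0.9280 bar

0.928 bar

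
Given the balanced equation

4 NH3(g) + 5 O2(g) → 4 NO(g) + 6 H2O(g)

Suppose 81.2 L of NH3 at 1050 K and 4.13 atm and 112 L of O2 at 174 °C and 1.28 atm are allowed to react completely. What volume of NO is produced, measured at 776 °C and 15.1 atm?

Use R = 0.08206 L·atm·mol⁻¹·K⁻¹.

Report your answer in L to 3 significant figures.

17.8 L

n(NH3) = PV/RT = (4.13 × 81.2) / (0.08206 × 1050) = 3.892 mol
n(O2) = PV/RT = (1.28 × 112) / (0.08206 × 447.15) = 3.907 mol
For 3.892 mol NH3, stoichiometry requires (5/4) × 3.892 = 4.865 mol O2; 3.907 mol is available, so O2 is limiting.
n(NO) = (4/5) × 3.907 = 3.126 mol
V(NO) = nRT/P = 3.126 × 0.08206 × 1049.15 / 15.1 = 17.82 L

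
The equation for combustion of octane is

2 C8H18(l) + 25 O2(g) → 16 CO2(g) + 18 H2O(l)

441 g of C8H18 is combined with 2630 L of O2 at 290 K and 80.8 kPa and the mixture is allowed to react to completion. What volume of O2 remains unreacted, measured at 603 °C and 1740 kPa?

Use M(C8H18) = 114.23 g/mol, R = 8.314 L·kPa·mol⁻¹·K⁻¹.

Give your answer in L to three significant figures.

167 L

n(C8H18) = 441 / 114.23 = 3.861 mol
n(O2) = PV/RT = (80.8 × 2630) / (8.314 × 290) = 88.14 mol
For 3.861 mol C8H18, stoichiometry requires (25/2) × 3.861 = 48.26 mol O2; 88.14 mol is available, so C8H18 is limiting.
n(O2) consumed = (25/2) × 3.861 = 48.26 mol; remaining = 88.14 − 48.26 = 39.88 mol
V(O2) = nRT/P = 39.88 × 8.314 × 876.15 / 1740 = 167.0 L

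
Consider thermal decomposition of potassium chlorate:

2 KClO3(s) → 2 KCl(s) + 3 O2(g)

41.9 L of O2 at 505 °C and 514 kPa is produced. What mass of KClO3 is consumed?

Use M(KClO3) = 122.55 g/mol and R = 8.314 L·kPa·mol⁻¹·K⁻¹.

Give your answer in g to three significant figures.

272 g

n(O2) = PV/RT = (514 × 41.9) / (8.314 × 778.15) = 3.329 mol
n(KClO3) = (2/3) × 3.329 = 2.219 mol
m(KClO3) = 2.219 × 122.55 = 271.9 g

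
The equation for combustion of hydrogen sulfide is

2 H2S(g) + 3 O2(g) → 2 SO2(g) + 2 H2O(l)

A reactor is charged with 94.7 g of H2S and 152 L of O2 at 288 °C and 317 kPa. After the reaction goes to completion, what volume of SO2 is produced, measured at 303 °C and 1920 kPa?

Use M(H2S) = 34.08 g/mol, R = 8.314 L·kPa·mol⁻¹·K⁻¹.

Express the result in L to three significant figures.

6.93 L

n(H2S) = 94.7 / 34.08 = 2.779 mol
n(O2) = PV/RT = (317 × 152) / (8.314 × 561.15) = 10.33 mol
For 2.779 mol H2S, stoichiometry requires (3/2) × 2.779 = 4.168 mol O2; 10.33 mol is available, so H2S is limiting.
n(SO2) = (2/2) × 2.779 = 2.779 mol
V(SO2) = nRT/P = 2.779 × 8.314 × 576.15 / 1920 = 6.933 L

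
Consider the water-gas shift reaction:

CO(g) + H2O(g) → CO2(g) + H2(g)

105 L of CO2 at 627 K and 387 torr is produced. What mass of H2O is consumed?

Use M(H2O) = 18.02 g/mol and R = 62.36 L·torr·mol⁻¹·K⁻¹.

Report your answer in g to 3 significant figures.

18.7 g

n(CO2) = PV/RT = (387 × 105) / (62.36 × 627) = 1.039 mol
n(H2O) = (1/1) × 1.039 = 1.039 mol
m(H2O) = 1.039 × 18.02 = 18.72 g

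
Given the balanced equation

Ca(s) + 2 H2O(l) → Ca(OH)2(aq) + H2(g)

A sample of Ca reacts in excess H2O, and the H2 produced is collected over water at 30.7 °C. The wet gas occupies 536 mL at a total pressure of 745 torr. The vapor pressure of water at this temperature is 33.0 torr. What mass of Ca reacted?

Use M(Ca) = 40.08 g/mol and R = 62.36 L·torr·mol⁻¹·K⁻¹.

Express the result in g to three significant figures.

0.807 g

P(H2) = 745 − 33.0 = 712.0 torr
n(H2) = PV/RT = (712.0 × 0.5360) / (62.36 × 303.85) = 0.02014 mol
n(Ca) = (1/1) × 0.02014 = 0.02014 mol
m(Ca) = 0.02014 × 40.08 = 0.8072 g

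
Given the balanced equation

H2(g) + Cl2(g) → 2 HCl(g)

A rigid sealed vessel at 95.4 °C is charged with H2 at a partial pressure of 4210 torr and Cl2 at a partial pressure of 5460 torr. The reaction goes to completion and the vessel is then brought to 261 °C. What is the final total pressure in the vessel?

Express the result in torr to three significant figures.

With V and T fixed, P_i ∝ n_i, so the mole ratios apply directly to partial pressures at 95.4 °C.
P(Cl2) required for 4210 torr of H2 = (1/1) × 4210 = 4210 torr; available 5460 torr, so H2 is limiting.
P(Cl2) remaining = 5460 − (1/1) × 4210 = 1250 torr
P(gaseous products) = (2)/1 × 4210 = 8420 torr
P_total at 95.4 °C = 1250 + 8420 = 9670 torr
Scaling to 261 °C: P = 9670 × 534.15/368.55 = 14020 torr

14000 torr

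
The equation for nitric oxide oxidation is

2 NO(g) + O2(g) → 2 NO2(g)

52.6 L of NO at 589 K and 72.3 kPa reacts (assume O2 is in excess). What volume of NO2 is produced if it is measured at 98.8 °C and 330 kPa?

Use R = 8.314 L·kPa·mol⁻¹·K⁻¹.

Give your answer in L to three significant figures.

7.28 L

n(NO) = PV/RT = (72.3 × 52.6) / (8.314 × 589) = 0.7766 mol
n(NO2) = (2/2) × 0.7766 = 0.7766 mol
V = nRT/P = 0.7766 × 8.314 × 371.95 / 330 = 7.277 L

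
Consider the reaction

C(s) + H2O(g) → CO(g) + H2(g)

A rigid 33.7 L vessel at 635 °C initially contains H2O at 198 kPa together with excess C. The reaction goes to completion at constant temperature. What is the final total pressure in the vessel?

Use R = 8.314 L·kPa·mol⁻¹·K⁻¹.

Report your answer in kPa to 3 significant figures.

At constant T and V, P ∝ n(gas): 1 mol gas → 2 mol gas.
P_final = (2/1) × 198 = 396.0 kPa

396 kPa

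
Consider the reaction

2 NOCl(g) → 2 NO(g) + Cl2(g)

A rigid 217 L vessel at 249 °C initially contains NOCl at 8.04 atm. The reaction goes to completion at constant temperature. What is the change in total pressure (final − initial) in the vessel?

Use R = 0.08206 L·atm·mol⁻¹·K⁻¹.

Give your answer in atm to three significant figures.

4.02 atm

At constant T and V, P ∝ n(gas): 2 mol gas → 3 mol gas.
P_final = (3/2) × 8.04 = 12.06 atm; ΔP = 12.06 − 8.04 = 4.020 atm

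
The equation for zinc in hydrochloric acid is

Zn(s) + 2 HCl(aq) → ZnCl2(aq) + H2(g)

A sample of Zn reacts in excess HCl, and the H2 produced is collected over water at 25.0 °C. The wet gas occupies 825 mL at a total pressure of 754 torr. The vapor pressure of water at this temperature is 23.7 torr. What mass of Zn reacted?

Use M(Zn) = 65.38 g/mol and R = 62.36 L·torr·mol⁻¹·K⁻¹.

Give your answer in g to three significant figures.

2.12 g

P(H2) = 754 − 23.7 = 730.3 torr
n(H2) = PV/RT = (730.3 × 0.8250) / (62.36 × 298.15) = 0.03241 mol
n(Zn) = (1/1) × 0.03241 = 0.03241 mol
m(Zn) = 0.03241 × 65.38 = 2.119 g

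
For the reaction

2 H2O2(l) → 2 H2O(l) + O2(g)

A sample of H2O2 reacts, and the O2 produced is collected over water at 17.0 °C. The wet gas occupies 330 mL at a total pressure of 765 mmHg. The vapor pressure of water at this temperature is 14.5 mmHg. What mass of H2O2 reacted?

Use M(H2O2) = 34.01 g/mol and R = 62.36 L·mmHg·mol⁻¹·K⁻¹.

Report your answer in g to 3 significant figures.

0.931 g

P(O2) = 765 − 14.5 = 750.5 mmHg
n(O2) = PV/RT = (750.5 × 0.3300) / (62.36 × 290.15) = 0.01369 mol
n(H2O2) = (2/1) × 0.01369 = 0.02738 mol
m(H2O2) = 0.02738 × 34.01 = 0.9312 g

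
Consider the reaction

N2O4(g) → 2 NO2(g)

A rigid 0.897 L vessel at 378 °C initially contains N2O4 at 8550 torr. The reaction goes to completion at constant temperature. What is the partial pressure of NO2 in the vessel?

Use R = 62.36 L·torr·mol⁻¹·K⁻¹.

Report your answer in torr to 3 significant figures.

17100 torr

n(N2O4)₀ = PV/RT = (8550 × 0.897) / (62.36 × 651.15) = 0.1889 mol
n(NO2) = (2/1) × 0.1889 = 0.3778 mol
P(NO2) = nRT/V = 0.3778 × 62.36 × 651.15 / 0.897 = 17100 torr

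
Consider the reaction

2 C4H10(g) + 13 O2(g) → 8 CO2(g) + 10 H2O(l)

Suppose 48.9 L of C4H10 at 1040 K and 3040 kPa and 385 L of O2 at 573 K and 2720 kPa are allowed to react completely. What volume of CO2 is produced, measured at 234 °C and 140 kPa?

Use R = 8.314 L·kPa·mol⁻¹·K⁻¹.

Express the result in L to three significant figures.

2070 L

n(C4H10) = PV/RT = (3040 × 48.9) / (8.314 × 1040) = 17.19 mol
n(O2) = PV/RT = (2720 × 385) / (8.314 × 573) = 219.8 mol
For 17.19 mol C4H10, stoichiometry requires (13/2) × 17.19 = 111.7 mol O2; 219.8 mol is available, so C4H10 is limiting.
n(CO2) = (8/2) × 17.19 = 68.76 mol
V(CO2) = nRT/P = 68.76 × 8.314 × 507.15 / 140 = 2071 L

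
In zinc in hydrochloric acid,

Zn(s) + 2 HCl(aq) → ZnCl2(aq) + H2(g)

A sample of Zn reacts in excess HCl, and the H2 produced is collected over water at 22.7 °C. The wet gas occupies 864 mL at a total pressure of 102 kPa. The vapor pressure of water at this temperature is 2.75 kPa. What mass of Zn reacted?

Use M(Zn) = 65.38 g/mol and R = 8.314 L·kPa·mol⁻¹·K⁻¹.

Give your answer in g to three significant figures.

P(H2) = 102 − 2.75 = 99.25 kPa
n(H2) = PV/RT = (99.25 × 0.8640) / (8.314 × 295.85) = 0.03486 mol
n(Zn) = (1/1) × 0.03486 = 0.03486 mol
m(Zn) = 0.03486 × 65.38 = 2.279 g

2.28 g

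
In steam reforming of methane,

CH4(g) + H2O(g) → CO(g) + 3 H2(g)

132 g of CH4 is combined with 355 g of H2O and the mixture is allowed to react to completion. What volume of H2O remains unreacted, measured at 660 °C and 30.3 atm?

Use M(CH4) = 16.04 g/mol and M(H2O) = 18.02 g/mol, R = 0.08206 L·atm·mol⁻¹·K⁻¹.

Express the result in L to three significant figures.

29.0 L

n(CH4) = 132 / 16.04 = 8.229 mol
n(H2O) = 355 / 18.02 = 19.70 mol
For 8.229 mol CH4, stoichiometry requires (1/1) × 8.229 = 8.229 mol H2O; 19.70 mol is available, so CH4 is limiting.
n(H2O) consumed = (1/1) × 8.229 = 8.229 mol; remaining = 19.70 − 8.229 = 11.47 mol
V(H2O) = nRT/P = 11.47 × 0.08206 × 933.15 / 30.3 = 28.99 L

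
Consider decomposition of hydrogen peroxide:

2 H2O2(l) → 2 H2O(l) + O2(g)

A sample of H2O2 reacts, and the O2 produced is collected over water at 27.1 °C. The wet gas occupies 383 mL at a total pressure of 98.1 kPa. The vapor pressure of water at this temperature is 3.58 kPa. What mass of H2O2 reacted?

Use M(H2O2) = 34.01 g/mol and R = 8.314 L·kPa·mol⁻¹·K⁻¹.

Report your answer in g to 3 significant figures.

P(O2) = 98.1 − 3.58 = 94.52 kPa
n(O2) = PV/RT = (94.52 × 0.3830) / (8.314 × 300.25) = 0.01450 mol
n(H2O2) = (2/1) × 0.01450 = 0.02900 mol
m(H2O2) = 0.02900 × 34.01 = 0.9863 g

0.986 g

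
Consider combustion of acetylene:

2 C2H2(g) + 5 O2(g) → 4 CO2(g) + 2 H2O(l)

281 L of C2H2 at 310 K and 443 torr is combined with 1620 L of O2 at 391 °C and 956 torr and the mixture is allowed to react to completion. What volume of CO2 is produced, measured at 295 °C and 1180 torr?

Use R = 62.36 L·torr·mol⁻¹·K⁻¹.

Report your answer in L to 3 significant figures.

387 L

n(C2H2) = PV/RT = (443 × 281) / (62.36 × 310) = 6.439 mol
n(O2) = PV/RT = (956 × 1620) / (62.36 × 664.15) = 37.39 mol
For 6.439 mol C2H2, stoichiometry requires (5/2) × 6.439 = 16.10 mol O2; 37.39 mol is available, so C2H2 is limiting.
n(CO2) = (4/2) × 6.439 = 12.88 mol
V(CO2) = nRT/P = 12.88 × 62.36 × 568.15 / 1180 = 386.7 L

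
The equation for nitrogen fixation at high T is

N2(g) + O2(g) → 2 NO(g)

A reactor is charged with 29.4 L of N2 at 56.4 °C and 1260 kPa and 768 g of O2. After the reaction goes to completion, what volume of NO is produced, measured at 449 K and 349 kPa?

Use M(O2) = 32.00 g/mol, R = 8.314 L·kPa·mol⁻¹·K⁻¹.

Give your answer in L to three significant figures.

n(N2) = PV/RT = (1260 × 29.4) / (8.314 × 329.55) = 13.52 mol
n(O2) = 768 / 32.00 = 24.00 mol
For 13.52 mol N2, stoichiometry requires (1/1) × 13.52 = 13.52 mol O2; 24.00 mol is available, so N2 is limiting.
n(NO) = (2/1) × 13.52 = 27.04 mol
V(NO) = nRT/P = 27.04 × 8.314 × 449 / 349 = 289.2 L

289 L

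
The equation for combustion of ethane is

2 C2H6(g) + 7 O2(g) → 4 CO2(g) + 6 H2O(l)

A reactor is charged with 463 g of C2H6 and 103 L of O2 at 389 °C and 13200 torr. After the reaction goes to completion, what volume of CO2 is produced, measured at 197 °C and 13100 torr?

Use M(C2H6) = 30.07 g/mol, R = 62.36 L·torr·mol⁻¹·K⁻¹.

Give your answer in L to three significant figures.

42.1 L

n(C2H6) = 463 / 30.07 = 15.40 mol
n(O2) = PV/RT = (13200 × 103) / (62.36 × 662.15) = 32.93 mol
For 15.40 mol C2H6, stoichiometry requires (7/2) × 15.40 = 53.90 mol O2; 32.93 mol is available, so O2 is limiting.
n(CO2) = (4/7) × 32.93 = 18.82 mol
V(CO2) = nRT/P = 18.82 × 62.36 × 470.15 / 13100 = 42.12 L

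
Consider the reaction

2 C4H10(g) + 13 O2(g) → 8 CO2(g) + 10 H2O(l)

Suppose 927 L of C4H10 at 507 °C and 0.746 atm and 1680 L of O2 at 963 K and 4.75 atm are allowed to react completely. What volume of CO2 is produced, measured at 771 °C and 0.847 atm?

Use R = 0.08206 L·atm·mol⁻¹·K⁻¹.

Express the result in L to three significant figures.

4370 L

n(C4H10) = PV/RT = (0.746 × 927) / (0.08206 × 780.15) = 10.80 mol
n(O2) = PV/RT = (4.75 × 1680) / (0.08206 × 963) = 101.0 mol
For 10.80 mol C4H10, stoichiometry requires (13/2) × 10.80 = 70.20 mol O2; 101.0 mol is available, so C4H10 is limiting.
n(CO2) = (8/2) × 10.80 = 43.20 mol
V(CO2) = nRT/P = 43.20 × 0.08206 × 1044.15 / 0.847 = 4370 L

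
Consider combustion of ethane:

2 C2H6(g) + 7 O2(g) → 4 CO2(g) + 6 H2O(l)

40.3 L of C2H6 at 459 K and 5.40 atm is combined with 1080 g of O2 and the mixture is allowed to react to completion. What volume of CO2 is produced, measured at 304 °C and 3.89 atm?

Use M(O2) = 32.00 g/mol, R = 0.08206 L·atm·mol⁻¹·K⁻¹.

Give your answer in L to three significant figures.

141 L

n(C2H6) = PV/RT = (5.40 × 40.3) / (0.08206 × 459) = 5.778 mol
n(O2) = 1080 / 32.00 = 33.75 mol
For 5.778 mol C2H6, stoichiometry requires (7/2) × 5.778 = 20.22 mol O2; 33.75 mol is available, so C2H6 is limiting.
n(CO2) = (4/2) × 5.778 = 11.56 mol
V(CO2) = nRT/P = 11.56 × 0.08206 × 577.15 / 3.89 = 140.7 L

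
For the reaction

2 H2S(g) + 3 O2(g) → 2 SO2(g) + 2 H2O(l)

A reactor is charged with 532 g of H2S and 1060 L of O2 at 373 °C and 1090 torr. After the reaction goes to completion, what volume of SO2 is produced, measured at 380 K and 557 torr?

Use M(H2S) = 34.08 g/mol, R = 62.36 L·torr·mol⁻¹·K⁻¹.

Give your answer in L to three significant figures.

n(H2S) = 532 / 34.08 = 15.61 mol
n(O2) = PV/RT = (1090 × 1060) / (62.36 × 646.15) = 28.67 mol
For 15.61 mol H2S, stoichiometry requires (3/2) × 15.61 = 23.41 mol O2; 28.67 mol is available, so H2S is limiting.
n(SO2) = (2/2) × 15.61 = 15.61 mol
V(SO2) = nRT/P = 15.61 × 62.36 × 380 / 557 = 664.1 L

664 L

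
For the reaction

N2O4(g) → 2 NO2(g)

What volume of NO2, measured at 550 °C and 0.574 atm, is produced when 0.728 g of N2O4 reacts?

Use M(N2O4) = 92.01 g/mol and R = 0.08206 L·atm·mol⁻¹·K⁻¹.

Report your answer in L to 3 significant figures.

1.86 L

n(N2O4) = 0.7280 / 92.01 = 0.007912 mol
n(NO2) = (2/1) × 0.007912 = 0.01582 mol
V = nRT/P = 0.01582 × 0.08206 × 823.15 / 0.574 = 1.862 L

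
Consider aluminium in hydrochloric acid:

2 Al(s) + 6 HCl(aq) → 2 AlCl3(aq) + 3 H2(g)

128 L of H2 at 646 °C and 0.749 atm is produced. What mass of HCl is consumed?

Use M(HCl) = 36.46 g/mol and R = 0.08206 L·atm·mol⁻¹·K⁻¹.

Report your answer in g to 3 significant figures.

92.7 g

n(H2) = PV/RT = (0.749 × 128) / (0.08206 × 919.15) = 1.271 mol
n(HCl) = (6/3) × 1.271 = 2.542 mol
m(HCl) = 2.542 × 36.46 = 92.68 g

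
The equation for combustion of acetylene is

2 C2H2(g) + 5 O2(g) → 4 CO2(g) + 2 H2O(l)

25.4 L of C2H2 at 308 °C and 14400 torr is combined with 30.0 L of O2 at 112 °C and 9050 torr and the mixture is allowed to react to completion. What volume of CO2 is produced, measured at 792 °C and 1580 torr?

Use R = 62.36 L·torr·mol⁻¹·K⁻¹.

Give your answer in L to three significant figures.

380 L

n(C2H2) = PV/RT = (14400 × 25.4) / (62.36 × 581.15) = 10.09 mol
n(O2) = PV/RT = (9050 × 30.0) / (62.36 × 385.15) = 11.30 mol
For 10.09 mol C2H2, stoichiometry requires (5/2) × 10.09 = 25.23 mol O2; 11.30 mol is available, so O2 is limiting.
n(CO2) = (4/5) × 11.30 = 9.040 mol
V(CO2) = nRT/P = 9.040 × 62.36 × 1065.15 / 1580 = 380.0 L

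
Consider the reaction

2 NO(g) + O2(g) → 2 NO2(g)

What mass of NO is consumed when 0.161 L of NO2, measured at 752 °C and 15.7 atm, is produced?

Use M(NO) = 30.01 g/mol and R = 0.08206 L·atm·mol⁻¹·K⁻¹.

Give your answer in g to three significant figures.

0.902 g

n(NO2) = PV/RT = (15.7 × 0.161) / (0.08206 × 1025.15) = 0.03005 mol
n(NO) = (2/2) × 0.03005 = 0.03005 mol
m(NO) = 0.03005 × 30.01 = 0.9018 g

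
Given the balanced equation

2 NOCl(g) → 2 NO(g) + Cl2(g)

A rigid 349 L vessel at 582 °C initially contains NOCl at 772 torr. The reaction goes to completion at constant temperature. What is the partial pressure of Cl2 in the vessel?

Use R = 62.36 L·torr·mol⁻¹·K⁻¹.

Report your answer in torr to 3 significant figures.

386 torr

n(NOCl)₀ = PV/RT = (772 × 349) / (62.36 × 855.15) = 5.052 mol
n(Cl2) = (1/2) × 5.052 = 2.526 mol
P(Cl2) = nRT/V = 2.526 × 62.36 × 855.15 / 349 = 386.0 torr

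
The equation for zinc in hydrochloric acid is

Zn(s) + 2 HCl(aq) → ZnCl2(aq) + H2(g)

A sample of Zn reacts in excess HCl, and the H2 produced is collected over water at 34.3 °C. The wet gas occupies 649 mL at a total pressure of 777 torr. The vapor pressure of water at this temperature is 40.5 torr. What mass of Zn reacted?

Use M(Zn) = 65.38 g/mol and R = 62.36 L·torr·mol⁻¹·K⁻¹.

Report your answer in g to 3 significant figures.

1.63 g

P(H2) = 777 − 40.5 = 736.5 torr
n(H2) = PV/RT = (736.5 × 0.6490) / (62.36 × 307.45) = 0.02493 mol
n(Zn) = (1/1) × 0.02493 = 0.02493 mol
m(Zn) = 0.02493 × 65.38 = 1.630 g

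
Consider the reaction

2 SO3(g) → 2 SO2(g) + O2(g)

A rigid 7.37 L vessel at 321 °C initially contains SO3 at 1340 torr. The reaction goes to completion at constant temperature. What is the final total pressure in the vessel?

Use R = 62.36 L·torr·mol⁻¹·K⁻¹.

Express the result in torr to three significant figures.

2010 torr

Since T and V are fixed, P_final/P_initial = n_final/n_initial = 3/2.
P_final = (3/2) × 1340 = 2010 torr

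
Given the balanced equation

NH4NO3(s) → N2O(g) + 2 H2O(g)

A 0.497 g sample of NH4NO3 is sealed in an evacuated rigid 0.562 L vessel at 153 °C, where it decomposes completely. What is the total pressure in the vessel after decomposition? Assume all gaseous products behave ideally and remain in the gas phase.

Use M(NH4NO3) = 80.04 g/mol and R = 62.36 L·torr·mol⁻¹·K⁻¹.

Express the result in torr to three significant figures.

881 torr

n(NH4NO3) = 0.497 / 80.04 = 0.006209 mol
n(gas produced) = (3/1) × 0.006209 = 0.01863 mol
P = nRT/V = 0.01863 × 62.36 × 426.15 / 0.562 = 880.9 torr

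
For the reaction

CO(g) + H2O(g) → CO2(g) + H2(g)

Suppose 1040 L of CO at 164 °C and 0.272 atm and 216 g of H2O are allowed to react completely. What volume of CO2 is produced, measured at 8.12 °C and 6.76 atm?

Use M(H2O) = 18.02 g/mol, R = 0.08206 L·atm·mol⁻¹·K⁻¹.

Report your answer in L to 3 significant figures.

26.9 L

n(CO) = PV/RT = (0.272 × 1040) / (0.08206 × 437.15) = 7.886 mol
n(H2O) = 216 / 18.02 = 11.99 mol
For 7.886 mol CO, stoichiometry requires (1/1) × 7.886 = 7.886 mol H2O; 11.99 mol is available, so CO is limiting.
n(CO2) = (1/1) × 7.886 = 7.886 mol
V(CO2) = nRT/P = 7.886 × 0.08206 × 281.27 / 6.76 = 26.93 L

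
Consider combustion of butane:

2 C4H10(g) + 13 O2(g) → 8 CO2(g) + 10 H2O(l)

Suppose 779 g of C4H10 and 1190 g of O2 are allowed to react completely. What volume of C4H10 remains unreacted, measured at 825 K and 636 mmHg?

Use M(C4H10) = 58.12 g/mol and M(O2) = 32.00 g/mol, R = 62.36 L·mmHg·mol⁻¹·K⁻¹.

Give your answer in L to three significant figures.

n(C4H10) = 779 / 58.12 = 13.40 mol
n(O2) = 1190 / 32.00 = 37.19 mol
For 13.40 mol C4H10, stoichiometry requires (13/2) × 13.40 = 87.10 mol O2; 37.19 mol is available, so O2 is limiting.
n(C4H10) consumed = (2/13) × 37.19 = 5.722 mol; remaining = 13.40 − 5.722 = 7.678 mol
V(C4H10) = nRT/P = 7.678 × 62.36 × 825 / 636 = 621.1 L

621 L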